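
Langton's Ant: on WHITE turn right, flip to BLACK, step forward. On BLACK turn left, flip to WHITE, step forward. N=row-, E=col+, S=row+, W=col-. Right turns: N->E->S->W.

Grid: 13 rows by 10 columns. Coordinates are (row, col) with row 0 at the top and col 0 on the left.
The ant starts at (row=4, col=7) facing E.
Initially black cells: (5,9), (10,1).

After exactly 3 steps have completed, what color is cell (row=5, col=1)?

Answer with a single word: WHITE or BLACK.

Step 1: on WHITE (4,7): turn R to S, flip to black, move to (5,7). |black|=3
Step 2: on WHITE (5,7): turn R to W, flip to black, move to (5,6). |black|=4
Step 3: on WHITE (5,6): turn R to N, flip to black, move to (4,6). |black|=5

Answer: WHITE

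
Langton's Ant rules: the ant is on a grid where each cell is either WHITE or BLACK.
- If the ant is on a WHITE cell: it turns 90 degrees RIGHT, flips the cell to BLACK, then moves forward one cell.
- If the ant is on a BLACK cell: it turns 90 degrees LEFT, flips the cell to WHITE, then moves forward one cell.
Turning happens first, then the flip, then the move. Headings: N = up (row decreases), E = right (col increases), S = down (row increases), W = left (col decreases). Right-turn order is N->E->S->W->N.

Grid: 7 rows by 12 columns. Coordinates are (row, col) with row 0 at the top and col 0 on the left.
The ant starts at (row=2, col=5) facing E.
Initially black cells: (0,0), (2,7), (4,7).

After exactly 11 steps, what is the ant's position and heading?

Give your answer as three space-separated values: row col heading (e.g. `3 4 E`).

Step 1: on WHITE (2,5): turn R to S, flip to black, move to (3,5). |black|=4
Step 2: on WHITE (3,5): turn R to W, flip to black, move to (3,4). |black|=5
Step 3: on WHITE (3,4): turn R to N, flip to black, move to (2,4). |black|=6
Step 4: on WHITE (2,4): turn R to E, flip to black, move to (2,5). |black|=7
Step 5: on BLACK (2,5): turn L to N, flip to white, move to (1,5). |black|=6
Step 6: on WHITE (1,5): turn R to E, flip to black, move to (1,6). |black|=7
Step 7: on WHITE (1,6): turn R to S, flip to black, move to (2,6). |black|=8
Step 8: on WHITE (2,6): turn R to W, flip to black, move to (2,5). |black|=9
Step 9: on WHITE (2,5): turn R to N, flip to black, move to (1,5). |black|=10
Step 10: on BLACK (1,5): turn L to W, flip to white, move to (1,4). |black|=9
Step 11: on WHITE (1,4): turn R to N, flip to black, move to (0,4). |black|=10

Answer: 0 4 N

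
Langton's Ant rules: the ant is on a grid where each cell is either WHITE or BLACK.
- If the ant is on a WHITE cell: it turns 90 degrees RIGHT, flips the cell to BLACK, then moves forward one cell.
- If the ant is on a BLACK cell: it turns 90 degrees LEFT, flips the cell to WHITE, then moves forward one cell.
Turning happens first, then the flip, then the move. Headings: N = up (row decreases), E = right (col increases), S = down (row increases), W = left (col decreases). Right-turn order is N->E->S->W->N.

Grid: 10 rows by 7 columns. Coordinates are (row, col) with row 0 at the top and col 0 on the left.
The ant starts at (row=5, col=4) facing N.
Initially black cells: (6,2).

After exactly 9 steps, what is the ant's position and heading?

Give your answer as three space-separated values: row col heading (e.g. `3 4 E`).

Answer: 5 3 W

Derivation:
Step 1: on WHITE (5,4): turn R to E, flip to black, move to (5,5). |black|=2
Step 2: on WHITE (5,5): turn R to S, flip to black, move to (6,5). |black|=3
Step 3: on WHITE (6,5): turn R to W, flip to black, move to (6,4). |black|=4
Step 4: on WHITE (6,4): turn R to N, flip to black, move to (5,4). |black|=5
Step 5: on BLACK (5,4): turn L to W, flip to white, move to (5,3). |black|=4
Step 6: on WHITE (5,3): turn R to N, flip to black, move to (4,3). |black|=5
Step 7: on WHITE (4,3): turn R to E, flip to black, move to (4,4). |black|=6
Step 8: on WHITE (4,4): turn R to S, flip to black, move to (5,4). |black|=7
Step 9: on WHITE (5,4): turn R to W, flip to black, move to (5,3). |black|=8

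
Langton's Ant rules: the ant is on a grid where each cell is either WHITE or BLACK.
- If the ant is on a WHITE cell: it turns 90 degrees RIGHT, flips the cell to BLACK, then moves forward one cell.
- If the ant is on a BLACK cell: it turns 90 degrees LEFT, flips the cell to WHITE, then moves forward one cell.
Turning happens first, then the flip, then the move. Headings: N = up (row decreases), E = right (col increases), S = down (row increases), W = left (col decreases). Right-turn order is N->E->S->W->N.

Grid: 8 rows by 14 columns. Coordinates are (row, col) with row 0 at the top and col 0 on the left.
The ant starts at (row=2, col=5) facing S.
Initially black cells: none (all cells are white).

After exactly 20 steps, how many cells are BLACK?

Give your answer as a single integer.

Step 1: on WHITE (2,5): turn R to W, flip to black, move to (2,4). |black|=1
Step 2: on WHITE (2,4): turn R to N, flip to black, move to (1,4). |black|=2
Step 3: on WHITE (1,4): turn R to E, flip to black, move to (1,5). |black|=3
Step 4: on WHITE (1,5): turn R to S, flip to black, move to (2,5). |black|=4
Step 5: on BLACK (2,5): turn L to E, flip to white, move to (2,6). |black|=3
Step 6: on WHITE (2,6): turn R to S, flip to black, move to (3,6). |black|=4
Step 7: on WHITE (3,6): turn R to W, flip to black, move to (3,5). |black|=5
Step 8: on WHITE (3,5): turn R to N, flip to black, move to (2,5). |black|=6
Step 9: on WHITE (2,5): turn R to E, flip to black, move to (2,6). |black|=7
Step 10: on BLACK (2,6): turn L to N, flip to white, move to (1,6). |black|=6
Step 11: on WHITE (1,6): turn R to E, flip to black, move to (1,7). |black|=7
Step 12: on WHITE (1,7): turn R to S, flip to black, move to (2,7). |black|=8
Step 13: on WHITE (2,7): turn R to W, flip to black, move to (2,6). |black|=9
Step 14: on WHITE (2,6): turn R to N, flip to black, move to (1,6). |black|=10
Step 15: on BLACK (1,6): turn L to W, flip to white, move to (1,5). |black|=9
Step 16: on BLACK (1,5): turn L to S, flip to white, move to (2,5). |black|=8
Step 17: on BLACK (2,5): turn L to E, flip to white, move to (2,6). |black|=7
Step 18: on BLACK (2,6): turn L to N, flip to white, move to (1,6). |black|=6
Step 19: on WHITE (1,6): turn R to E, flip to black, move to (1,7). |black|=7
Step 20: on BLACK (1,7): turn L to N, flip to white, move to (0,7). |black|=6

Answer: 6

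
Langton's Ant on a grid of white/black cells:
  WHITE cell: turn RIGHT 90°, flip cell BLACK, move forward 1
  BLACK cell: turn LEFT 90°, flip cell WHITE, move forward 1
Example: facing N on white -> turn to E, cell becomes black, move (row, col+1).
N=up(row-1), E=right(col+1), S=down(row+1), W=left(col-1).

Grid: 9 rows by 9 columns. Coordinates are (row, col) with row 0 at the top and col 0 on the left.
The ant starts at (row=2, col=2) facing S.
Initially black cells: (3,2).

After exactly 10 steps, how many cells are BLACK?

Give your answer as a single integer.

Step 1: on WHITE (2,2): turn R to W, flip to black, move to (2,1). |black|=2
Step 2: on WHITE (2,1): turn R to N, flip to black, move to (1,1). |black|=3
Step 3: on WHITE (1,1): turn R to E, flip to black, move to (1,2). |black|=4
Step 4: on WHITE (1,2): turn R to S, flip to black, move to (2,2). |black|=5
Step 5: on BLACK (2,2): turn L to E, flip to white, move to (2,3). |black|=4
Step 6: on WHITE (2,3): turn R to S, flip to black, move to (3,3). |black|=5
Step 7: on WHITE (3,3): turn R to W, flip to black, move to (3,2). |black|=6
Step 8: on BLACK (3,2): turn L to S, flip to white, move to (4,2). |black|=5
Step 9: on WHITE (4,2): turn R to W, flip to black, move to (4,1). |black|=6
Step 10: on WHITE (4,1): turn R to N, flip to black, move to (3,1). |black|=7

Answer: 7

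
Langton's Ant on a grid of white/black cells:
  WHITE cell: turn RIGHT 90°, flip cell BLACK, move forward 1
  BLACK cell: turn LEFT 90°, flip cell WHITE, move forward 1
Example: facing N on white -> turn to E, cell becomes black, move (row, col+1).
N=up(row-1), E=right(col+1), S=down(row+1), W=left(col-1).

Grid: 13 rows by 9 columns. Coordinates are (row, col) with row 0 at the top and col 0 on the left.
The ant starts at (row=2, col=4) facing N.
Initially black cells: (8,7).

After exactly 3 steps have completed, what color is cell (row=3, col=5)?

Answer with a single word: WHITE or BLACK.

Answer: BLACK

Derivation:
Step 1: on WHITE (2,4): turn R to E, flip to black, move to (2,5). |black|=2
Step 2: on WHITE (2,5): turn R to S, flip to black, move to (3,5). |black|=3
Step 3: on WHITE (3,5): turn R to W, flip to black, move to (3,4). |black|=4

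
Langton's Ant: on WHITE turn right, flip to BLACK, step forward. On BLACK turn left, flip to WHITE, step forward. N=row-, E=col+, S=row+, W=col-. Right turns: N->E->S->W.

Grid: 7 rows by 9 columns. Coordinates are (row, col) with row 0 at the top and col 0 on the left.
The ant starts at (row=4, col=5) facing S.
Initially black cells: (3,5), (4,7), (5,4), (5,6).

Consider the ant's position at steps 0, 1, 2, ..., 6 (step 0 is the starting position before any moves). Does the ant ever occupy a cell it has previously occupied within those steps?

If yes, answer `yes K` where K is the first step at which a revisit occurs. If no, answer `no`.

Answer: no

Derivation:
Step 1: on WHITE (4,5): turn R to W, flip to black, move to (4,4). |black|=5 — new cell
Step 2: on WHITE (4,4): turn R to N, flip to black, move to (3,4). |black|=6 — new cell
Step 3: on WHITE (3,4): turn R to E, flip to black, move to (3,5). |black|=7 — new cell
Step 4: on BLACK (3,5): turn L to N, flip to white, move to (2,5). |black|=6 — new cell
Step 5: on WHITE (2,5): turn R to E, flip to black, move to (2,6). |black|=7 — new cell
Step 6: on WHITE (2,6): turn R to S, flip to black, move to (3,6). |black|=8 — new cell
No revisit within 6 steps.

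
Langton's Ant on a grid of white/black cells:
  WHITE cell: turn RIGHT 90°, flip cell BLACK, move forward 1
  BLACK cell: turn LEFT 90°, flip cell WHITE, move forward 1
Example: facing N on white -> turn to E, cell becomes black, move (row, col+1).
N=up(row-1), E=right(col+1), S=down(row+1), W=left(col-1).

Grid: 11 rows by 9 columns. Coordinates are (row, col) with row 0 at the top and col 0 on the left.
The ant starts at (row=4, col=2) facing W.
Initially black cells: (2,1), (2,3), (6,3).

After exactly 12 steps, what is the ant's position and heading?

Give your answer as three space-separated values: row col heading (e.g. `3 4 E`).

Step 1: on WHITE (4,2): turn R to N, flip to black, move to (3,2). |black|=4
Step 2: on WHITE (3,2): turn R to E, flip to black, move to (3,3). |black|=5
Step 3: on WHITE (3,3): turn R to S, flip to black, move to (4,3). |black|=6
Step 4: on WHITE (4,3): turn R to W, flip to black, move to (4,2). |black|=7
Step 5: on BLACK (4,2): turn L to S, flip to white, move to (5,2). |black|=6
Step 6: on WHITE (5,2): turn R to W, flip to black, move to (5,1). |black|=7
Step 7: on WHITE (5,1): turn R to N, flip to black, move to (4,1). |black|=8
Step 8: on WHITE (4,1): turn R to E, flip to black, move to (4,2). |black|=9
Step 9: on WHITE (4,2): turn R to S, flip to black, move to (5,2). |black|=10
Step 10: on BLACK (5,2): turn L to E, flip to white, move to (5,3). |black|=9
Step 11: on WHITE (5,3): turn R to S, flip to black, move to (6,3). |black|=10
Step 12: on BLACK (6,3): turn L to E, flip to white, move to (6,4). |black|=9

Answer: 6 4 E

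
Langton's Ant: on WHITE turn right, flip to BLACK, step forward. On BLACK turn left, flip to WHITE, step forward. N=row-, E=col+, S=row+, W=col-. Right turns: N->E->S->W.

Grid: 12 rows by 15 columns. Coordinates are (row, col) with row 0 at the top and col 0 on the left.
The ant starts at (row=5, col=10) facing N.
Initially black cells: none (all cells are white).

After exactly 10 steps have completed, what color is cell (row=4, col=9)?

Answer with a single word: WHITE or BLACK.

Answer: BLACK

Derivation:
Step 1: on WHITE (5,10): turn R to E, flip to black, move to (5,11). |black|=1
Step 2: on WHITE (5,11): turn R to S, flip to black, move to (6,11). |black|=2
Step 3: on WHITE (6,11): turn R to W, flip to black, move to (6,10). |black|=3
Step 4: on WHITE (6,10): turn R to N, flip to black, move to (5,10). |black|=4
Step 5: on BLACK (5,10): turn L to W, flip to white, move to (5,9). |black|=3
Step 6: on WHITE (5,9): turn R to N, flip to black, move to (4,9). |black|=4
Step 7: on WHITE (4,9): turn R to E, flip to black, move to (4,10). |black|=5
Step 8: on WHITE (4,10): turn R to S, flip to black, move to (5,10). |black|=6
Step 9: on WHITE (5,10): turn R to W, flip to black, move to (5,9). |black|=7
Step 10: on BLACK (5,9): turn L to S, flip to white, move to (6,9). |black|=6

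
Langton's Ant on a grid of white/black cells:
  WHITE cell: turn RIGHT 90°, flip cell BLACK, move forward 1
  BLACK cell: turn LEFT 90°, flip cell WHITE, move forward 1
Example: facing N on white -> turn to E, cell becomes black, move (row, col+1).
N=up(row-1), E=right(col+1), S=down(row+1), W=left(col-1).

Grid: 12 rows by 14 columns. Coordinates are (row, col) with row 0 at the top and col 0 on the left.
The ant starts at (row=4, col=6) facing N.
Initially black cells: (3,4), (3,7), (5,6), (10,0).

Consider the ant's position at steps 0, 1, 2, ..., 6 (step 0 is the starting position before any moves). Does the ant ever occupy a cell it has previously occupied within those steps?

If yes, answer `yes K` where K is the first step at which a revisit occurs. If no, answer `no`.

Step 1: on WHITE (4,6): turn R to E, flip to black, move to (4,7). |black|=5 — new cell
Step 2: on WHITE (4,7): turn R to S, flip to black, move to (5,7). |black|=6 — new cell
Step 3: on WHITE (5,7): turn R to W, flip to black, move to (5,6). |black|=7 — new cell
Step 4: on BLACK (5,6): turn L to S, flip to white, move to (6,6). |black|=6 — new cell
Step 5: on WHITE (6,6): turn R to W, flip to black, move to (6,5). |black|=7 — new cell
Step 6: on WHITE (6,5): turn R to N, flip to black, move to (5,5). |black|=8 — new cell
No revisit within 6 steps.

Answer: no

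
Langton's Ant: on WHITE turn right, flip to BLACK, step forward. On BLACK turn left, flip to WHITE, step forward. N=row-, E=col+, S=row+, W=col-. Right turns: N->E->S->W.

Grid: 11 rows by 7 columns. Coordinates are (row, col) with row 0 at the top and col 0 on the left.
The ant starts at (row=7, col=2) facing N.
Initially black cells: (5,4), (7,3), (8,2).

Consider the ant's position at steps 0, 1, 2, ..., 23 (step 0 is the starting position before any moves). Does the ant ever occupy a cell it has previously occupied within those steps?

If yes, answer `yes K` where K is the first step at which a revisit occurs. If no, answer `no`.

Step 1: on WHITE (7,2): turn R to E, flip to black, move to (7,3). |black|=4 — new cell
Step 2: on BLACK (7,3): turn L to N, flip to white, move to (6,3). |black|=3 — new cell
Step 3: on WHITE (6,3): turn R to E, flip to black, move to (6,4). |black|=4 — new cell
Step 4: on WHITE (6,4): turn R to S, flip to black, move to (7,4). |black|=5 — new cell
Step 5: on WHITE (7,4): turn R to W, flip to black, move to (7,3). |black|=6 — REVISIT

Answer: yes 5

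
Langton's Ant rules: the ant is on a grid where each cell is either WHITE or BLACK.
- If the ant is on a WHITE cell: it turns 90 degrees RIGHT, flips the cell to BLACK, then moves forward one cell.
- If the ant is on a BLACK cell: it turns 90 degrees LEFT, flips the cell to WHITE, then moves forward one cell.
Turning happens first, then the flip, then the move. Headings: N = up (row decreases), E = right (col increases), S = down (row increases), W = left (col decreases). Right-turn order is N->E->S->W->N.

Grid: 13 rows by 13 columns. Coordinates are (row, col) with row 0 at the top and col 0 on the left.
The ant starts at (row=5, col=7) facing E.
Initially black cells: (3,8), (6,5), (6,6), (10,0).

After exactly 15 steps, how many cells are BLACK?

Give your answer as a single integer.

Step 1: on WHITE (5,7): turn R to S, flip to black, move to (6,7). |black|=5
Step 2: on WHITE (6,7): turn R to W, flip to black, move to (6,6). |black|=6
Step 3: on BLACK (6,6): turn L to S, flip to white, move to (7,6). |black|=5
Step 4: on WHITE (7,6): turn R to W, flip to black, move to (7,5). |black|=6
Step 5: on WHITE (7,5): turn R to N, flip to black, move to (6,5). |black|=7
Step 6: on BLACK (6,5): turn L to W, flip to white, move to (6,4). |black|=6
Step 7: on WHITE (6,4): turn R to N, flip to black, move to (5,4). |black|=7
Step 8: on WHITE (5,4): turn R to E, flip to black, move to (5,5). |black|=8
Step 9: on WHITE (5,5): turn R to S, flip to black, move to (6,5). |black|=9
Step 10: on WHITE (6,5): turn R to W, flip to black, move to (6,4). |black|=10
Step 11: on BLACK (6,4): turn L to S, flip to white, move to (7,4). |black|=9
Step 12: on WHITE (7,4): turn R to W, flip to black, move to (7,3). |black|=10
Step 13: on WHITE (7,3): turn R to N, flip to black, move to (6,3). |black|=11
Step 14: on WHITE (6,3): turn R to E, flip to black, move to (6,4). |black|=12
Step 15: on WHITE (6,4): turn R to S, flip to black, move to (7,4). |black|=13

Answer: 13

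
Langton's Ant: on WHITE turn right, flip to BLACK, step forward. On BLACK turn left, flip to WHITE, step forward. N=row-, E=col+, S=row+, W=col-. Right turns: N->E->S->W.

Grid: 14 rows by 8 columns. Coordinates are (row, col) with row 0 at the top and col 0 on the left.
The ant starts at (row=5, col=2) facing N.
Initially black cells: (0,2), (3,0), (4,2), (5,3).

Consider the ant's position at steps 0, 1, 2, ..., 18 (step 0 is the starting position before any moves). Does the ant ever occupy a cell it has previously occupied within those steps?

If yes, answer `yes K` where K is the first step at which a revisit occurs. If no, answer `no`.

Step 1: on WHITE (5,2): turn R to E, flip to black, move to (5,3). |black|=5 — new cell
Step 2: on BLACK (5,3): turn L to N, flip to white, move to (4,3). |black|=4 — new cell
Step 3: on WHITE (4,3): turn R to E, flip to black, move to (4,4). |black|=5 — new cell
Step 4: on WHITE (4,4): turn R to S, flip to black, move to (5,4). |black|=6 — new cell
Step 5: on WHITE (5,4): turn R to W, flip to black, move to (5,3). |black|=7 — REVISIT

Answer: yes 5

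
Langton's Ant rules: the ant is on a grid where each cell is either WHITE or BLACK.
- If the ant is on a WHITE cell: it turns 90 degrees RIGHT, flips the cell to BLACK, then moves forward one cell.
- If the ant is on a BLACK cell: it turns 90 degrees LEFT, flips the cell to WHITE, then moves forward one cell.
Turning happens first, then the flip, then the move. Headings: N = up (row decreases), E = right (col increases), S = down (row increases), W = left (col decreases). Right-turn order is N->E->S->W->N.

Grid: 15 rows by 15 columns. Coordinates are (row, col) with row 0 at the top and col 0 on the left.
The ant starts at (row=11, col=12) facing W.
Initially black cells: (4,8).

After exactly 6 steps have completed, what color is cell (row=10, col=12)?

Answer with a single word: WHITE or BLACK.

Step 1: on WHITE (11,12): turn R to N, flip to black, move to (10,12). |black|=2
Step 2: on WHITE (10,12): turn R to E, flip to black, move to (10,13). |black|=3
Step 3: on WHITE (10,13): turn R to S, flip to black, move to (11,13). |black|=4
Step 4: on WHITE (11,13): turn R to W, flip to black, move to (11,12). |black|=5
Step 5: on BLACK (11,12): turn L to S, flip to white, move to (12,12). |black|=4
Step 6: on WHITE (12,12): turn R to W, flip to black, move to (12,11). |black|=5

Answer: BLACK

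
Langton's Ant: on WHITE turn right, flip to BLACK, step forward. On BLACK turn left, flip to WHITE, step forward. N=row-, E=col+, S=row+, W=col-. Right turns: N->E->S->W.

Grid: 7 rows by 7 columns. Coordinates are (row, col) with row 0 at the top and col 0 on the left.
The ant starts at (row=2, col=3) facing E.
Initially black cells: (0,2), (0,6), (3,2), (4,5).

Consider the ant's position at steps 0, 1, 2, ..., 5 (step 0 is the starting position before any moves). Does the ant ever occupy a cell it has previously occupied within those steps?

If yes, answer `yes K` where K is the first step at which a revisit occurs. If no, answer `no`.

Answer: no

Derivation:
Step 1: on WHITE (2,3): turn R to S, flip to black, move to (3,3). |black|=5 — new cell
Step 2: on WHITE (3,3): turn R to W, flip to black, move to (3,2). |black|=6 — new cell
Step 3: on BLACK (3,2): turn L to S, flip to white, move to (4,2). |black|=5 — new cell
Step 4: on WHITE (4,2): turn R to W, flip to black, move to (4,1). |black|=6 — new cell
Step 5: on WHITE (4,1): turn R to N, flip to black, move to (3,1). |black|=7 — new cell
No revisit within 5 steps.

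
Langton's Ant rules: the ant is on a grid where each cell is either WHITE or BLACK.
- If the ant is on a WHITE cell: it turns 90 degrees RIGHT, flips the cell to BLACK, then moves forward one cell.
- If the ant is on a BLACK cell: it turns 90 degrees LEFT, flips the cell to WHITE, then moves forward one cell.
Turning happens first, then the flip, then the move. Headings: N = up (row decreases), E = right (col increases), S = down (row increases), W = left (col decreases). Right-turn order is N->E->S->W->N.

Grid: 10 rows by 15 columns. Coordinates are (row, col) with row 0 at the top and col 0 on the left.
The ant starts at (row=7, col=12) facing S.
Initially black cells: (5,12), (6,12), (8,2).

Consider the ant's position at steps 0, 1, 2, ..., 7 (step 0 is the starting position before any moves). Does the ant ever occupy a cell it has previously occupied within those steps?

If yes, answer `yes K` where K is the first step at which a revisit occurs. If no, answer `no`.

Answer: no

Derivation:
Step 1: on WHITE (7,12): turn R to W, flip to black, move to (7,11). |black|=4 — new cell
Step 2: on WHITE (7,11): turn R to N, flip to black, move to (6,11). |black|=5 — new cell
Step 3: on WHITE (6,11): turn R to E, flip to black, move to (6,12). |black|=6 — new cell
Step 4: on BLACK (6,12): turn L to N, flip to white, move to (5,12). |black|=5 — new cell
Step 5: on BLACK (5,12): turn L to W, flip to white, move to (5,11). |black|=4 — new cell
Step 6: on WHITE (5,11): turn R to N, flip to black, move to (4,11). |black|=5 — new cell
Step 7: on WHITE (4,11): turn R to E, flip to black, move to (4,12). |black|=6 — new cell
No revisit within 7 steps.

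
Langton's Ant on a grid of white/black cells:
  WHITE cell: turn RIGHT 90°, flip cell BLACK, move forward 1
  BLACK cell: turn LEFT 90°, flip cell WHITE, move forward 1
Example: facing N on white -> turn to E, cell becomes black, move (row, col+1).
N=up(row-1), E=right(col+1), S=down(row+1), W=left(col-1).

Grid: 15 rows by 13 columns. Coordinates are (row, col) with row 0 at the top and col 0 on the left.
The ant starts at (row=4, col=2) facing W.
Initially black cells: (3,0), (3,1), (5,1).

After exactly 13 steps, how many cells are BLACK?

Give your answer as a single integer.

Answer: 10

Derivation:
Step 1: on WHITE (4,2): turn R to N, flip to black, move to (3,2). |black|=4
Step 2: on WHITE (3,2): turn R to E, flip to black, move to (3,3). |black|=5
Step 3: on WHITE (3,3): turn R to S, flip to black, move to (4,3). |black|=6
Step 4: on WHITE (4,3): turn R to W, flip to black, move to (4,2). |black|=7
Step 5: on BLACK (4,2): turn L to S, flip to white, move to (5,2). |black|=6
Step 6: on WHITE (5,2): turn R to W, flip to black, move to (5,1). |black|=7
Step 7: on BLACK (5,1): turn L to S, flip to white, move to (6,1). |black|=6
Step 8: on WHITE (6,1): turn R to W, flip to black, move to (6,0). |black|=7
Step 9: on WHITE (6,0): turn R to N, flip to black, move to (5,0). |black|=8
Step 10: on WHITE (5,0): turn R to E, flip to black, move to (5,1). |black|=9
Step 11: on WHITE (5,1): turn R to S, flip to black, move to (6,1). |black|=10
Step 12: on BLACK (6,1): turn L to E, flip to white, move to (6,2). |black|=9
Step 13: on WHITE (6,2): turn R to S, flip to black, move to (7,2). |black|=10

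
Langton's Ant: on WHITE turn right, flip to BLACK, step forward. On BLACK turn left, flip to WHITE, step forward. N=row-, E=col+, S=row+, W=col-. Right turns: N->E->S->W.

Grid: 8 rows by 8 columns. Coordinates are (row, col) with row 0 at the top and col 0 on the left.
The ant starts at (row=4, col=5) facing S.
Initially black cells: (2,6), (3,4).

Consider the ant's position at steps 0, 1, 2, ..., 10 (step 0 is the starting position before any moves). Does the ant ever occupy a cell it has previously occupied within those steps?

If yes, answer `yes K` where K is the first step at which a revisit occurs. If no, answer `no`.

Step 1: on WHITE (4,5): turn R to W, flip to black, move to (4,4). |black|=3 — new cell
Step 2: on WHITE (4,4): turn R to N, flip to black, move to (3,4). |black|=4 — new cell
Step 3: on BLACK (3,4): turn L to W, flip to white, move to (3,3). |black|=3 — new cell
Step 4: on WHITE (3,3): turn R to N, flip to black, move to (2,3). |black|=4 — new cell
Step 5: on WHITE (2,3): turn R to E, flip to black, move to (2,4). |black|=5 — new cell
Step 6: on WHITE (2,4): turn R to S, flip to black, move to (3,4). |black|=6 — REVISIT

Answer: yes 6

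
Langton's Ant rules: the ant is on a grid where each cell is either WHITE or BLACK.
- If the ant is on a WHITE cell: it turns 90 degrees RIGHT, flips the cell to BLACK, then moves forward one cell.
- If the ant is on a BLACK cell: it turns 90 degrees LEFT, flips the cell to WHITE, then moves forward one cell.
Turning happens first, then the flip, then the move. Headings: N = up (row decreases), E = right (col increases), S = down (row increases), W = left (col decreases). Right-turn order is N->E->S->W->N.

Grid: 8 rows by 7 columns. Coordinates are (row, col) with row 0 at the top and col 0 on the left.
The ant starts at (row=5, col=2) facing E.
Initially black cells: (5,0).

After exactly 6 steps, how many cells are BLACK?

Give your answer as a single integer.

Answer: 5

Derivation:
Step 1: on WHITE (5,2): turn R to S, flip to black, move to (6,2). |black|=2
Step 2: on WHITE (6,2): turn R to W, flip to black, move to (6,1). |black|=3
Step 3: on WHITE (6,1): turn R to N, flip to black, move to (5,1). |black|=4
Step 4: on WHITE (5,1): turn R to E, flip to black, move to (5,2). |black|=5
Step 5: on BLACK (5,2): turn L to N, flip to white, move to (4,2). |black|=4
Step 6: on WHITE (4,2): turn R to E, flip to black, move to (4,3). |black|=5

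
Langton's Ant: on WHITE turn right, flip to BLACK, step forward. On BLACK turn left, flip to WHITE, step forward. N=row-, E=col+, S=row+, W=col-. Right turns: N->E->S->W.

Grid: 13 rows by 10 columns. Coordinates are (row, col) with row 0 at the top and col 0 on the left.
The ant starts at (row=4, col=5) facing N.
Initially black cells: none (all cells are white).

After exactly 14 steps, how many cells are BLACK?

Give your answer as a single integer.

Step 1: on WHITE (4,5): turn R to E, flip to black, move to (4,6). |black|=1
Step 2: on WHITE (4,6): turn R to S, flip to black, move to (5,6). |black|=2
Step 3: on WHITE (5,6): turn R to W, flip to black, move to (5,5). |black|=3
Step 4: on WHITE (5,5): turn R to N, flip to black, move to (4,5). |black|=4
Step 5: on BLACK (4,5): turn L to W, flip to white, move to (4,4). |black|=3
Step 6: on WHITE (4,4): turn R to N, flip to black, move to (3,4). |black|=4
Step 7: on WHITE (3,4): turn R to E, flip to black, move to (3,5). |black|=5
Step 8: on WHITE (3,5): turn R to S, flip to black, move to (4,5). |black|=6
Step 9: on WHITE (4,5): turn R to W, flip to black, move to (4,4). |black|=7
Step 10: on BLACK (4,4): turn L to S, flip to white, move to (5,4). |black|=6
Step 11: on WHITE (5,4): turn R to W, flip to black, move to (5,3). |black|=7
Step 12: on WHITE (5,3): turn R to N, flip to black, move to (4,3). |black|=8
Step 13: on WHITE (4,3): turn R to E, flip to black, move to (4,4). |black|=9
Step 14: on WHITE (4,4): turn R to S, flip to black, move to (5,4). |black|=10

Answer: 10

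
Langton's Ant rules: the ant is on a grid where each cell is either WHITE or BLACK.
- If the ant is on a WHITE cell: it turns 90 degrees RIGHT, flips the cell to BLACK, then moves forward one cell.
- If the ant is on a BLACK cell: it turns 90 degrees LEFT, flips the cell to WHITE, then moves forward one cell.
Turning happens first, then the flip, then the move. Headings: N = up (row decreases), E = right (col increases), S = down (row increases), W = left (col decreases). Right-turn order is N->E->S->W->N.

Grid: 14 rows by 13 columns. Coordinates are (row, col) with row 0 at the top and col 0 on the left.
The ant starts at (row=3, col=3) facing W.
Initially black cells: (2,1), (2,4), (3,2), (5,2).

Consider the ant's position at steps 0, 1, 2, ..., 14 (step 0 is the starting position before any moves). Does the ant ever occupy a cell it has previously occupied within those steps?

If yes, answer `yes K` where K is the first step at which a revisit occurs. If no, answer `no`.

Answer: yes 6

Derivation:
Step 1: on WHITE (3,3): turn R to N, flip to black, move to (2,3). |black|=5 — new cell
Step 2: on WHITE (2,3): turn R to E, flip to black, move to (2,4). |black|=6 — new cell
Step 3: on BLACK (2,4): turn L to N, flip to white, move to (1,4). |black|=5 — new cell
Step 4: on WHITE (1,4): turn R to E, flip to black, move to (1,5). |black|=6 — new cell
Step 5: on WHITE (1,5): turn R to S, flip to black, move to (2,5). |black|=7 — new cell
Step 6: on WHITE (2,5): turn R to W, flip to black, move to (2,4). |black|=8 — REVISIT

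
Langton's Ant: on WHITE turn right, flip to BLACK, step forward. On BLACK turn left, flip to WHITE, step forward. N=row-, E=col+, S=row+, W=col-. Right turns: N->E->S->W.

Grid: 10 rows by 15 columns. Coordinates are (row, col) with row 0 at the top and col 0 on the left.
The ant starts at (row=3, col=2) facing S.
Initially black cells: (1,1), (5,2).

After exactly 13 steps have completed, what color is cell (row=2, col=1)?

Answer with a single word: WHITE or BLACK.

Answer: BLACK

Derivation:
Step 1: on WHITE (3,2): turn R to W, flip to black, move to (3,1). |black|=3
Step 2: on WHITE (3,1): turn R to N, flip to black, move to (2,1). |black|=4
Step 3: on WHITE (2,1): turn R to E, flip to black, move to (2,2). |black|=5
Step 4: on WHITE (2,2): turn R to S, flip to black, move to (3,2). |black|=6
Step 5: on BLACK (3,2): turn L to E, flip to white, move to (3,3). |black|=5
Step 6: on WHITE (3,3): turn R to S, flip to black, move to (4,3). |black|=6
Step 7: on WHITE (4,3): turn R to W, flip to black, move to (4,2). |black|=7
Step 8: on WHITE (4,2): turn R to N, flip to black, move to (3,2). |black|=8
Step 9: on WHITE (3,2): turn R to E, flip to black, move to (3,3). |black|=9
Step 10: on BLACK (3,3): turn L to N, flip to white, move to (2,3). |black|=8
Step 11: on WHITE (2,3): turn R to E, flip to black, move to (2,4). |black|=9
Step 12: on WHITE (2,4): turn R to S, flip to black, move to (3,4). |black|=10
Step 13: on WHITE (3,4): turn R to W, flip to black, move to (3,3). |black|=11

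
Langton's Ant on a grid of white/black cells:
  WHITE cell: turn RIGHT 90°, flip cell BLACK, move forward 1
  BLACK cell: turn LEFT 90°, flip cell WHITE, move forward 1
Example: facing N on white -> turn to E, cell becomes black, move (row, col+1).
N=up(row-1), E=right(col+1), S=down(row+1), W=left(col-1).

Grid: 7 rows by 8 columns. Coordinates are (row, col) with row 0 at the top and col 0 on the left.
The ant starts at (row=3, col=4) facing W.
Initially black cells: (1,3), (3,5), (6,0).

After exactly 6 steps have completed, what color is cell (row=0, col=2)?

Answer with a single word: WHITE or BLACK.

Step 1: on WHITE (3,4): turn R to N, flip to black, move to (2,4). |black|=4
Step 2: on WHITE (2,4): turn R to E, flip to black, move to (2,5). |black|=5
Step 3: on WHITE (2,5): turn R to S, flip to black, move to (3,5). |black|=6
Step 4: on BLACK (3,5): turn L to E, flip to white, move to (3,6). |black|=5
Step 5: on WHITE (3,6): turn R to S, flip to black, move to (4,6). |black|=6
Step 6: on WHITE (4,6): turn R to W, flip to black, move to (4,5). |black|=7

Answer: WHITE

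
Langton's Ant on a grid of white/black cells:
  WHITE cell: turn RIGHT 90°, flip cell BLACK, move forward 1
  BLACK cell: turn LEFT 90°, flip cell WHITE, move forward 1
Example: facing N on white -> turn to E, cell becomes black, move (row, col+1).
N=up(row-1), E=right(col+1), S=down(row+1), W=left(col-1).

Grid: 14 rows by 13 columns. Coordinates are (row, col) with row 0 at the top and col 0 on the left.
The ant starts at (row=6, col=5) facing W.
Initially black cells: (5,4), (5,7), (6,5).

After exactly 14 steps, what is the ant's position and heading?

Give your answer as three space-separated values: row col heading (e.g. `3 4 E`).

Step 1: on BLACK (6,5): turn L to S, flip to white, move to (7,5). |black|=2
Step 2: on WHITE (7,5): turn R to W, flip to black, move to (7,4). |black|=3
Step 3: on WHITE (7,4): turn R to N, flip to black, move to (6,4). |black|=4
Step 4: on WHITE (6,4): turn R to E, flip to black, move to (6,5). |black|=5
Step 5: on WHITE (6,5): turn R to S, flip to black, move to (7,5). |black|=6
Step 6: on BLACK (7,5): turn L to E, flip to white, move to (7,6). |black|=5
Step 7: on WHITE (7,6): turn R to S, flip to black, move to (8,6). |black|=6
Step 8: on WHITE (8,6): turn R to W, flip to black, move to (8,5). |black|=7
Step 9: on WHITE (8,5): turn R to N, flip to black, move to (7,5). |black|=8
Step 10: on WHITE (7,5): turn R to E, flip to black, move to (7,6). |black|=9
Step 11: on BLACK (7,6): turn L to N, flip to white, move to (6,6). |black|=8
Step 12: on WHITE (6,6): turn R to E, flip to black, move to (6,7). |black|=9
Step 13: on WHITE (6,7): turn R to S, flip to black, move to (7,7). |black|=10
Step 14: on WHITE (7,7): turn R to W, flip to black, move to (7,6). |black|=11

Answer: 7 6 W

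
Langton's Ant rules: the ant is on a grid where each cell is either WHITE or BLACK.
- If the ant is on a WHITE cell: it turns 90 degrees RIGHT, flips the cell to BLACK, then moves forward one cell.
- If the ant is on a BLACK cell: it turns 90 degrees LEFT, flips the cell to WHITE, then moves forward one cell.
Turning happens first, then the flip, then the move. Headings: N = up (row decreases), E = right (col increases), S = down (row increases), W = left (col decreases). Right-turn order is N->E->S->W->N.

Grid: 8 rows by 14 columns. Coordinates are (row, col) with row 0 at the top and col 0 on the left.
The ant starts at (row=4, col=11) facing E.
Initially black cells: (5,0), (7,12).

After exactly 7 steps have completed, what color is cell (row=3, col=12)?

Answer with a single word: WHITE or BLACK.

Step 1: on WHITE (4,11): turn R to S, flip to black, move to (5,11). |black|=3
Step 2: on WHITE (5,11): turn R to W, flip to black, move to (5,10). |black|=4
Step 3: on WHITE (5,10): turn R to N, flip to black, move to (4,10). |black|=5
Step 4: on WHITE (4,10): turn R to E, flip to black, move to (4,11). |black|=6
Step 5: on BLACK (4,11): turn L to N, flip to white, move to (3,11). |black|=5
Step 6: on WHITE (3,11): turn R to E, flip to black, move to (3,12). |black|=6
Step 7: on WHITE (3,12): turn R to S, flip to black, move to (4,12). |black|=7

Answer: BLACK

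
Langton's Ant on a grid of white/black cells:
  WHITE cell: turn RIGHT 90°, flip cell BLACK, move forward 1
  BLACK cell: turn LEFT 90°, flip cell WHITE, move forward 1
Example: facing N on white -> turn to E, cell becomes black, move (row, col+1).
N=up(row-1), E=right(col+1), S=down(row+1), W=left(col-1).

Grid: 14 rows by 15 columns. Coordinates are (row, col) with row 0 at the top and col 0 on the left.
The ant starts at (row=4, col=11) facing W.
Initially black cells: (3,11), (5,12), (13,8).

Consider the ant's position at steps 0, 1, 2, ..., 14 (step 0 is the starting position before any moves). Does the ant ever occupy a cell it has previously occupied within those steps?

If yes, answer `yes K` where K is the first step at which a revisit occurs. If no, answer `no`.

Step 1: on WHITE (4,11): turn R to N, flip to black, move to (3,11). |black|=4 — new cell
Step 2: on BLACK (3,11): turn L to W, flip to white, move to (3,10). |black|=3 — new cell
Step 3: on WHITE (3,10): turn R to N, flip to black, move to (2,10). |black|=4 — new cell
Step 4: on WHITE (2,10): turn R to E, flip to black, move to (2,11). |black|=5 — new cell
Step 5: on WHITE (2,11): turn R to S, flip to black, move to (3,11). |black|=6 — REVISIT

Answer: yes 5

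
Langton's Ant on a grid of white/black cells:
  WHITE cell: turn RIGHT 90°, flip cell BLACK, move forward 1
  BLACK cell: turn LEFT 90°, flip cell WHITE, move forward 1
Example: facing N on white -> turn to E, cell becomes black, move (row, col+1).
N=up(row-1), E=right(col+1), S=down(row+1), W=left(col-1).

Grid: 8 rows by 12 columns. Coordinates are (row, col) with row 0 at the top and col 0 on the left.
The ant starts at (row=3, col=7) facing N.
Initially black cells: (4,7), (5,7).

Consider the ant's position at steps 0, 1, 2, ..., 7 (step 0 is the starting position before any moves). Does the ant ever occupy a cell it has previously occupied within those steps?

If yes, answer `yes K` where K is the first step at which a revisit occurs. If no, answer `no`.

Step 1: on WHITE (3,7): turn R to E, flip to black, move to (3,8). |black|=3 — new cell
Step 2: on WHITE (3,8): turn R to S, flip to black, move to (4,8). |black|=4 — new cell
Step 3: on WHITE (4,8): turn R to W, flip to black, move to (4,7). |black|=5 — new cell
Step 4: on BLACK (4,7): turn L to S, flip to white, move to (5,7). |black|=4 — new cell
Step 5: on BLACK (5,7): turn L to E, flip to white, move to (5,8). |black|=3 — new cell
Step 6: on WHITE (5,8): turn R to S, flip to black, move to (6,8). |black|=4 — new cell
Step 7: on WHITE (6,8): turn R to W, flip to black, move to (6,7). |black|=5 — new cell
No revisit within 7 steps.

Answer: no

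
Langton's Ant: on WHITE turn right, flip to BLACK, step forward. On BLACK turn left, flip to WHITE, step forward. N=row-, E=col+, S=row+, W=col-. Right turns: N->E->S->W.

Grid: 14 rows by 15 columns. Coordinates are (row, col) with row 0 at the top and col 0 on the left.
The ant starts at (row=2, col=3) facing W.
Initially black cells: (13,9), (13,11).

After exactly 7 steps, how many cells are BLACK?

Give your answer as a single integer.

Answer: 7

Derivation:
Step 1: on WHITE (2,3): turn R to N, flip to black, move to (1,3). |black|=3
Step 2: on WHITE (1,3): turn R to E, flip to black, move to (1,4). |black|=4
Step 3: on WHITE (1,4): turn R to S, flip to black, move to (2,4). |black|=5
Step 4: on WHITE (2,4): turn R to W, flip to black, move to (2,3). |black|=6
Step 5: on BLACK (2,3): turn L to S, flip to white, move to (3,3). |black|=5
Step 6: on WHITE (3,3): turn R to W, flip to black, move to (3,2). |black|=6
Step 7: on WHITE (3,2): turn R to N, flip to black, move to (2,2). |black|=7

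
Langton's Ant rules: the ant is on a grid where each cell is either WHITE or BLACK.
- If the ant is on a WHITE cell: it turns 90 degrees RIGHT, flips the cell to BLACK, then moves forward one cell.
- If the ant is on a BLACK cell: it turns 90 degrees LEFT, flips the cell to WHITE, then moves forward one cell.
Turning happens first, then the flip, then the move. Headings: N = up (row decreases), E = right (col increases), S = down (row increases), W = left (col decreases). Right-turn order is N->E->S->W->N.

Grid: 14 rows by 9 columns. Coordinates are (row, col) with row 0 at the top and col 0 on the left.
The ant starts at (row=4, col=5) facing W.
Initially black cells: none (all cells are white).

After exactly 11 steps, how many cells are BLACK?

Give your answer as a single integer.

Answer: 7

Derivation:
Step 1: on WHITE (4,5): turn R to N, flip to black, move to (3,5). |black|=1
Step 2: on WHITE (3,5): turn R to E, flip to black, move to (3,6). |black|=2
Step 3: on WHITE (3,6): turn R to S, flip to black, move to (4,6). |black|=3
Step 4: on WHITE (4,6): turn R to W, flip to black, move to (4,5). |black|=4
Step 5: on BLACK (4,5): turn L to S, flip to white, move to (5,5). |black|=3
Step 6: on WHITE (5,5): turn R to W, flip to black, move to (5,4). |black|=4
Step 7: on WHITE (5,4): turn R to N, flip to black, move to (4,4). |black|=5
Step 8: on WHITE (4,4): turn R to E, flip to black, move to (4,5). |black|=6
Step 9: on WHITE (4,5): turn R to S, flip to black, move to (5,5). |black|=7
Step 10: on BLACK (5,5): turn L to E, flip to white, move to (5,6). |black|=6
Step 11: on WHITE (5,6): turn R to S, flip to black, move to (6,6). |black|=7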